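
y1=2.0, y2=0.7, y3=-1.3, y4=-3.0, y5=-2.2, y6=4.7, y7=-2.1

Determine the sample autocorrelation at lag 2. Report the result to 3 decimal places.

-0.270

Mean ȳ = (2.0 + 0.7 − 1.3 − 3.0 − 2.2 + 4.7 − 2.1)/7 = -0.1714
Deviations from mean: 2.1714, 0.8714, -1.1286, -2.8286, -2.0286, 4.8714, -1.9286
Numerator Σ_{t=1}^{5}(y_t−ȳ)(y_{t+2}−ȳ) = -12.4931
Denominator Σ(y_t−ȳ)² = 46.3143
r_2 = -12.4931 / 46.3143 = -0.270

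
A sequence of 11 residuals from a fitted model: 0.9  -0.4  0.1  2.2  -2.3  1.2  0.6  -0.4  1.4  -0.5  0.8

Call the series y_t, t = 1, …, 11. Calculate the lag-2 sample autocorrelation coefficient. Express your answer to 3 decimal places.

0.054

Mean ȳ = (0.9 − 0.4 + 0.1 + 2.2 − 2.3 + 1.2 + 0.6 − 0.4 + 1.4 − 0.5 + 0.8)/11 = 0.3273
Numerator Σ_{t=1}^{9}(y_t−ȳ)(y_{t+2}−ȳ) = 0.7894
Denominator Σ(y_t−ȳ)² = 14.7418
r_2 = 0.7894 / 14.7418 = 0.054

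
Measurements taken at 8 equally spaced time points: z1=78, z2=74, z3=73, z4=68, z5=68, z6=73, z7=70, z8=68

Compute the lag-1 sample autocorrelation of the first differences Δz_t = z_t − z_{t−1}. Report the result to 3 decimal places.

First differences Δz: -4, -1, -5, 0, 5, -3, -2
Mean of differences = -1.4286
Numerator Σ(Δz_t−Δz̄)(Δz_{t+1}−Δz̄) = -7.7551
Denominator Σ(Δz_t−Δz̄)² = 65.7143
r_1(Δz) = -7.7551 / 65.7143 = -0.118

-0.118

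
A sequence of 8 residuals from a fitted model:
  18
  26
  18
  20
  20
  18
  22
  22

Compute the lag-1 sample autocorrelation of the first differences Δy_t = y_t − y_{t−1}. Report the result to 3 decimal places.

-0.575

First differences Δy: 8, -8, 2, 0, -2, 4, 0
Mean of differences = 0.5714
Numerator Σ(Δy_t−Δȳ)(Δy_{t+1}−Δȳ) = -86.0408
Denominator Σ(Δy_t−Δȳ)² = 149.7143
r_1(Δy) = -86.0408 / 149.7143 = -0.575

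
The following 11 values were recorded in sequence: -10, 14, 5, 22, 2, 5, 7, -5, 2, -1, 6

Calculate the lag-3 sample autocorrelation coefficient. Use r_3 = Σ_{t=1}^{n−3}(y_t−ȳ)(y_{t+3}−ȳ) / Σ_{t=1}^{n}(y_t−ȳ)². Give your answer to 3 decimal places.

-0.317

Mean ȳ = (-10 + 14 + 5 + 22 + 2 + 5 + 7 − 5 + 2 − 1 + 6)/11 = 4.2727
Numerator Σ_{t=1}^{8}(y_t−ȳ)(y_{t+3}−ȳ) = -237.2231
Denominator Σ(y_t−ȳ)² = 748.1818
r_3 = -237.2231 / 748.1818 = -0.317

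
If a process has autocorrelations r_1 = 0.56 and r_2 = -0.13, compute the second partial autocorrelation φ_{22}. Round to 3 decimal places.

-0.646

φ_{22} = (r_2 − r_1²) / (1 − r_1²)
r_1² = (0.56)² = 0.3136
Numerator = -0.13 − 0.3136 = -0.4436; denominator = 1 − 0.3136 = 0.6864
φ_{22} = -0.4436 / 0.6864 = -0.646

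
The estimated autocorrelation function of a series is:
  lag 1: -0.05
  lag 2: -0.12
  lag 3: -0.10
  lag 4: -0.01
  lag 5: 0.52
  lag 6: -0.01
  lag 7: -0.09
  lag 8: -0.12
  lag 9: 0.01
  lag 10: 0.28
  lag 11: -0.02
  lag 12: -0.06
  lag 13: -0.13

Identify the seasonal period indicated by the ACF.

The largest autocorrelation is r_5 = 0.52, with a weaker echo at lag 10 (0.28); the remaining lags stay at or below 0.01.
The dominant spike at lag 5 indicates a seasonal period of 5.

5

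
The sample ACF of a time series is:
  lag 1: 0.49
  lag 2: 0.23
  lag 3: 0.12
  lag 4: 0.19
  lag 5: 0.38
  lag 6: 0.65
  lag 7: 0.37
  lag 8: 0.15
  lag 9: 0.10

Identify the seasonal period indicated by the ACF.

6

The largest autocorrelation is r_6 = 0.65; the remaining lags stay at or below 0.49. The elevated value at lag 1 (0.49), dropping to 0.23 at lag 2, reflects decaying short-term dependence rather than seasonality.
The dominant spike at lag 6 indicates a seasonal period of 6.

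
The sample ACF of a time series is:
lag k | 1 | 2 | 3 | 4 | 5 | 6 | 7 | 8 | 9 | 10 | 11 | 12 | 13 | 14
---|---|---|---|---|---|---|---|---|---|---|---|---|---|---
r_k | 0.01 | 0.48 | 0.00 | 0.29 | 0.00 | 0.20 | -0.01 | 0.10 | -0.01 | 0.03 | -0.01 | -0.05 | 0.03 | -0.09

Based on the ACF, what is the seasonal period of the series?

The largest autocorrelation is r_2 = 0.48, with weaker echoes at lags 4 (0.29) and 6 (0.20); the remaining lags stay at or below 0.10.
The dominant spike at lag 2 indicates a seasonal period of 2.

2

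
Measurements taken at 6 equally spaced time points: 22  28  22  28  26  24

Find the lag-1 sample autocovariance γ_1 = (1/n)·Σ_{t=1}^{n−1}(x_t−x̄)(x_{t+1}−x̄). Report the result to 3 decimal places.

Mean x̄ = (22 + 28 + 22 + 28 + 26 + 24)/6 = 25.0000
Deviations: -3.0000, 3.0000, -3.0000, 3.0000, 1.0000, -1.0000
Σ_{t=1}^{5}(x_t−x̄)(x_{t+1}−x̄) = -25.0000
γ_1 = -25.0000 / 6 = -4.167

-4.167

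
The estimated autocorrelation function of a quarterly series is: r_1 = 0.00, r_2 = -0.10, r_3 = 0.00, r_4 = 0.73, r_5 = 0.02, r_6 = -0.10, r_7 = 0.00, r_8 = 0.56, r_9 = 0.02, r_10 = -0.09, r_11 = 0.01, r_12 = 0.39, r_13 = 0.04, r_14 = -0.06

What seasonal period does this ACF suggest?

4

The largest autocorrelation is r_4 = 0.73, with weaker echoes at lags 8 (0.56) and 12 (0.39); the remaining lags stay at or below 0.04.
The dominant spike at lag 4 indicates a seasonal period of 4.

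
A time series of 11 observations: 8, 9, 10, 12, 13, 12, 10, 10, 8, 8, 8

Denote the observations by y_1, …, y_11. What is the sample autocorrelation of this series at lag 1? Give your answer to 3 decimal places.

Mean ȳ = (8 + 9 + 10 + 12 + 13 + 12 + 10 + 10 + 8 + 8 + 8)/11 = 9.8182
Numerator Σ_{t=1}^{10}(y_t−ȳ)(y_{t+1}−ȳ) = 22.3306
Denominator Σ(y_t−ȳ)² = 33.6364
r_1 = 22.3306 / 33.6364 = 0.664

0.664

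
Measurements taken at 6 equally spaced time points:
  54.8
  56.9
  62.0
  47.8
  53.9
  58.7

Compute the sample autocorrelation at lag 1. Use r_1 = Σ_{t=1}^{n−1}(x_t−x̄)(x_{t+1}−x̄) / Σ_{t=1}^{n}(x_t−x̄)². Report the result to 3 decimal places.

Mean x̄ = (54.8 + 56.9 + 62.0 + 47.8 + 53.9 + 58.7)/6 = 55.6833
Deviations from mean: -0.8833, 1.2167, 6.3167, -7.8833, -1.7833, 3.0167
Σ(x_t−x̄)(x_{t+1}−x̄) = (-1.0747) + (7.6853) + (-49.7964) + (14.0586) + (-5.3797) = -34.5069
Denominator Σ(x_t−x̄)² = 116.5883
r_1 = -34.5069 / 116.5883 = -0.296

-0.296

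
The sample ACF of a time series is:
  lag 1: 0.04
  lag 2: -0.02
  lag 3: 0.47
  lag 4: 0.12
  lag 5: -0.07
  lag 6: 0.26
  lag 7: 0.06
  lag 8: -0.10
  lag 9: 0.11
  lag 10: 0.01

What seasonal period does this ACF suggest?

3

The largest autocorrelation is r_3 = 0.47, with a weaker echo at lag 6 (0.26); the remaining lags stay at or below 0.12.
The dominant spike at lag 3 indicates a seasonal period of 3.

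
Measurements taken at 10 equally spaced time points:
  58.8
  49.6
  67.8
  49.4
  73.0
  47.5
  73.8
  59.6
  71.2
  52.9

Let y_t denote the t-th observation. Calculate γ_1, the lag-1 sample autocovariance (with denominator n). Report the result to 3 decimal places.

Mean ȳ = (58.8 + 49.6 + 67.8 + 49.4 + 73.0 + 47.5 + 73.8 + 59.6 + 71.2 + 52.9)/10 = 60.3600
Σ_{t=1}^{9}(y_t−ȳ)(y_{t+1}−ȳ) = -718.0536
γ_1 = -718.0536 / 10 = -71.805

-71.805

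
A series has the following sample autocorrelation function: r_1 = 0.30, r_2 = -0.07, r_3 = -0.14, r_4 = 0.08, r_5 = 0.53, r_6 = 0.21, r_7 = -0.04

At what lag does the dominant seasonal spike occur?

The largest autocorrelation is r_5 = 0.53; the remaining lags stay at or below 0.30.
The dominant spike at lag 5 indicates a seasonal period of 5.

5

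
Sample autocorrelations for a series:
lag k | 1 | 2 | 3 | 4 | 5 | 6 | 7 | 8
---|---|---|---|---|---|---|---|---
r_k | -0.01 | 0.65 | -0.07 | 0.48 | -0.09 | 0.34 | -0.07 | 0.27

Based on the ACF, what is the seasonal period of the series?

2

The largest autocorrelation is r_2 = 0.65, with weaker echoes at lags 4 (0.48), 6 (0.34) and 8 (0.27); the remaining lags stay at or below -0.01.
The dominant spike at lag 2 indicates a seasonal period of 2.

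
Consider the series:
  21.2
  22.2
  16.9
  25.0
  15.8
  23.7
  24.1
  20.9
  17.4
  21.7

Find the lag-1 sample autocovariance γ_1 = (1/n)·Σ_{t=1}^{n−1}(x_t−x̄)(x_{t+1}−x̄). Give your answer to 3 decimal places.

Mean x̄ = (21.2 + 22.2 + 16.9 + 25.0 + 15.8 + 23.7 + 24.1 + 20.9 + 17.4 + 21.7)/10 = 20.8900
Σ_{t=1}^{9}(x_t−x̄)(x_{t+1}−x̄) = -50.2521
γ_1 = -50.2521 / 10 = -5.025

-5.025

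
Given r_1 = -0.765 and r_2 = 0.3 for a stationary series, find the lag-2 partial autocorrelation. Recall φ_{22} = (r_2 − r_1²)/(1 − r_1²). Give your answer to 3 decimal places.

-0.688

φ_{22} = (r_2 − r_1²) / (1 − r_1²)
r_1² = (-0.765)² = 0.585225
Numerator = 0.3 − 0.5852 = -0.2852; denominator = 1 − 0.5852 = 0.4148
φ_{22} = -0.2852 / 0.4148 = -0.688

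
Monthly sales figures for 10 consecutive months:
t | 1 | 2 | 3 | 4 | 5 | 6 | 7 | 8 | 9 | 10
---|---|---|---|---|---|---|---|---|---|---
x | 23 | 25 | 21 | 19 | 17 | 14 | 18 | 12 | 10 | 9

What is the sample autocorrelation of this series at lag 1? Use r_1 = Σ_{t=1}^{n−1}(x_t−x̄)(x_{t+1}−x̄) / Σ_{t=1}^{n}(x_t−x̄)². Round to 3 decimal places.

Mean x̄ = (23 + 25 + 21 + 19 + 17 + 14 + 18 + 12 + 10 + 9)/10 = 16.8000
Numerator Σ_{t=1}^{9}(x_t−x̄)(x_{t+1}−x̄) = 170.9600
Denominator Σ(x_t−x̄)² = 267.6000
r_1 = 170.9600 / 267.6000 = 0.639

0.639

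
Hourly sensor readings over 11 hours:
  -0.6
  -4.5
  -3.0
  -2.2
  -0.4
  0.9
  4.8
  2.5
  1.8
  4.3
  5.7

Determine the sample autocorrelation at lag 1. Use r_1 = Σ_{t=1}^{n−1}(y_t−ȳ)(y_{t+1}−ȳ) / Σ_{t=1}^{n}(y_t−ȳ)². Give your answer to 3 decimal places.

0.649

Mean ȳ = (-0.6 − 4.5 − 3.0 − 2.2 − 0.4 + 0.9 + 4.8 + 2.5 + 1.8 + 4.3 + 5.7)/11 = 0.8455
Numerator Σ_{t=1}^{10}(y_t−ȳ)(y_{t+1}−ȳ) = 72.1243
Denominator Σ(y_t−ȳ)² = 111.0673
r_1 = 72.1243 / 111.0673 = 0.649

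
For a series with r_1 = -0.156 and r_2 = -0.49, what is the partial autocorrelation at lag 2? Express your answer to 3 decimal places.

φ_{22} = (r_2 − r_1²) / (1 − r_1²)
r_1² = (-0.156)² = 0.024336
Numerator = -0.49 − 0.0243 = -0.5143; denominator = 1 − 0.0243 = 0.9757
φ_{22} = -0.5143 / 0.9757 = -0.527

-0.527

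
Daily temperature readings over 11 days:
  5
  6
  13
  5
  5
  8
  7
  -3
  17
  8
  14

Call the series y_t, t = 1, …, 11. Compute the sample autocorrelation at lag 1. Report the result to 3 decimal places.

Mean ȳ = (5 + 6 + 13 + 5 + 5 + 8 + 7 − 3 + 17 + 8 + 14)/11 = 7.7273
Numerator Σ_{t=1}^{10}(y_t−ȳ)(y_{t+1}−ȳ) = -99.7107
Denominator Σ(y_t−ȳ)² = 294.1818
r_1 = -99.7107 / 294.1818 = -0.339

-0.339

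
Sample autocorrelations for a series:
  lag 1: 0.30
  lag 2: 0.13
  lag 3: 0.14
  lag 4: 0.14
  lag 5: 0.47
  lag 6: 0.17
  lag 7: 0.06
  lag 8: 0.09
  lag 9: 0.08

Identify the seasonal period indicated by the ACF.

5

The largest autocorrelation is r_5 = 0.47; the remaining lags stay at or below 0.30. The elevated value at lag 1 (0.30), dropping to 0.13 at lag 2, reflects decaying short-term dependence rather than seasonality.
The dominant spike at lag 5 indicates a seasonal period of 5.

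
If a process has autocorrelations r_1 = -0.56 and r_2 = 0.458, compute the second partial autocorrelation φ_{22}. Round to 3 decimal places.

φ_{22} = (r_2 − r_1²) / (1 − r_1²)
r_1² = (-0.56)² = 0.3136
Numerator = 0.458 − 0.3136 = 0.1444; denominator = 1 − 0.3136 = 0.6864
φ_{22} = 0.1444 / 0.6864 = 0.210

0.210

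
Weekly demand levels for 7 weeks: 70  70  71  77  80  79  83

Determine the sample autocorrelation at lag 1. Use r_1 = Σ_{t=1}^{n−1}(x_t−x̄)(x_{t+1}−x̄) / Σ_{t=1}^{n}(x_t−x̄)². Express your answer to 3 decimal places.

0.566

Mean x̄ = (70 + 70 + 71 + 77 + 80 + 79 + 83)/7 = 75.7143
Deviations from mean: -5.7143, -5.7143, -4.7143, 1.2857, 4.2857, 3.2857, 7.2857
Numerator Σ_{t=1}^{6}(x_t−x̄)(x_{t+1}−x̄) = 97.0612
Denominator Σ(x_t−x̄)² = 171.4286
r_1 = 97.0612 / 171.4286 = 0.566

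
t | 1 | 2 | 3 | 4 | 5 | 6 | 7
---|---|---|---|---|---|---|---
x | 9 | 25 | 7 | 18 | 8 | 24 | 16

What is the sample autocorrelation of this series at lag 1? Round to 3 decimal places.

-0.710

Mean x̄ = (9 + 25 + 7 + 18 + 8 + 24 + 16)/7 = 15.2857
Σ(x_t−x̄)(x_{t+1}−x̄) = (-61.0612) + (-80.4898) + (-22.4898) + (-19.7755) + (-63.4898) + (6.2245) = -241.0816
Denominator Σ(x_t−x̄)² = 339.4286
r_1 = -241.0816 / 339.4286 = -0.710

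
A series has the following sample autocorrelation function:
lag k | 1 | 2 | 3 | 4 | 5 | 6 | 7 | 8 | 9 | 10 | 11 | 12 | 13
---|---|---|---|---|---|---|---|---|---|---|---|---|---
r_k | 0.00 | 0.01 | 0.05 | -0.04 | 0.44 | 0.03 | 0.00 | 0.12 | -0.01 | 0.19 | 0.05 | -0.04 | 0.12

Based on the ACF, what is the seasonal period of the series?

5

The largest autocorrelation is r_5 = 0.44, with a weaker echo at lag 10 (0.19); the remaining lags stay at or below 0.12.
The dominant spike at lag 5 indicates a seasonal period of 5.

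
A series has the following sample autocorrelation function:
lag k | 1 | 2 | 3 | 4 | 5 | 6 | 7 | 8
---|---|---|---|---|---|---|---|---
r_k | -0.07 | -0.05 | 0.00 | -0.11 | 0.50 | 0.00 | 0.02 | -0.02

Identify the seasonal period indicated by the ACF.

5

The largest autocorrelation is r_5 = 0.50; the remaining lags stay at or below 0.02.
The dominant spike at lag 5 indicates a seasonal period of 5.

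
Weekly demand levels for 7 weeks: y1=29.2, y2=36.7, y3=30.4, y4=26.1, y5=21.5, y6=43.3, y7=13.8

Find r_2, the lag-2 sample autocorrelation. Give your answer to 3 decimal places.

0.066

Mean ȳ = (29.2 + 36.7 + 30.4 + 26.1 + 21.5 + 43.3 + 13.8)/7 = 28.7143
Σ(y_t−ȳ)(y_{t+2}−ȳ) = (0.8188) + (-20.8769) + (-12.1612) + (-38.1312) + (107.5959) = 37.2453
Denominator Σ(y_t−ȳ)² = 560.9086
r_2 = 37.2453 / 560.9086 = 0.066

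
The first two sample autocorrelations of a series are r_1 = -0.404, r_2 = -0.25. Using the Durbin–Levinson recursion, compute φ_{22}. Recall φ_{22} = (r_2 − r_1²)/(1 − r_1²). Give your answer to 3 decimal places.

φ_{22} = (r_2 − r_1²) / (1 − r_1²)
r_1² = (-0.404)² = 0.163216
Numerator = -0.25 − 0.1632 = -0.4132; denominator = 1 − 0.1632 = 0.8368
φ_{22} = -0.4132 / 0.8368 = -0.494

-0.494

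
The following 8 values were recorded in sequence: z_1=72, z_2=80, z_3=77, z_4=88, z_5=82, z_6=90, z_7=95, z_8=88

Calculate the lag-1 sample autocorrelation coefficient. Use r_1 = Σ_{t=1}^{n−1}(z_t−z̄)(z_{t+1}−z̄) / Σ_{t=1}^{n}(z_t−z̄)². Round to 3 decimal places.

Mean z̄ = (72 + 80 + 77 + 88 + 82 + 90 + 95 + 88)/8 = 84.0000
Numerator Σ_{t=1}^{7}(z_t−z̄)(z_{t+1}−z̄) = 138.0000
Denominator Σ(z_t−z̄)² = 402.0000
r_1 = 138.0000 / 402.0000 = 0.343

0.343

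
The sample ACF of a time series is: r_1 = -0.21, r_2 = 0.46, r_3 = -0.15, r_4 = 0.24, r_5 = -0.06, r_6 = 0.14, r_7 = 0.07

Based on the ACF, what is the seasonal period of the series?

The largest autocorrelation is r_2 = 0.46, with a weaker echo at lag 4 (0.24); the remaining lags stay at or below 0.14.
The dominant spike at lag 2 indicates a seasonal period of 2.

2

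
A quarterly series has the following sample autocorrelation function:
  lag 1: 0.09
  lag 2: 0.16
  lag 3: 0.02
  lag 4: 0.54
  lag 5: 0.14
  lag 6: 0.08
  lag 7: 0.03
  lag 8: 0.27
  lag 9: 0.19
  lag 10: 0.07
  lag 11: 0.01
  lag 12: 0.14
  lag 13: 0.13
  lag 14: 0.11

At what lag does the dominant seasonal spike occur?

The largest autocorrelation is r_4 = 0.54, with a weaker echo at lag 8 (0.27); the remaining lags stay at or below 0.19.
The dominant spike at lag 4 indicates a seasonal period of 4.

4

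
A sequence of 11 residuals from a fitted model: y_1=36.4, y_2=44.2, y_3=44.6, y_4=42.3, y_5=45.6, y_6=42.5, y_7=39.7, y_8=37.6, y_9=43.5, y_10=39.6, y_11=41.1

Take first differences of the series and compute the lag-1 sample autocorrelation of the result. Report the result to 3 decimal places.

First differences Δy: 7.8, 0.4, -2.3, 3.3, -3.1, -2.8, -2.1, 5.9, -3.9, 1.5
Mean of differences = 0.4700
Numerator Σ(Δy_t−Δȳ)(Δy_{t+1}−Δȳ) = -40.3689
Denominator Σ(Δy_t−Δȳ)² = 149.1010
r_1(Δy) = -40.3689 / 149.1010 = -0.271

-0.271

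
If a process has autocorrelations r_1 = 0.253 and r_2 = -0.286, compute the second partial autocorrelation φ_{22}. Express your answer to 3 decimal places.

-0.374

φ_{22} = (r_2 − r_1²) / (1 − r_1²)
r_1² = (0.253)² = 0.064009
Numerator = -0.286 − 0.0640 = -0.3500; denominator = 1 − 0.0640 = 0.9360
φ_{22} = -0.3500 / 0.9360 = -0.374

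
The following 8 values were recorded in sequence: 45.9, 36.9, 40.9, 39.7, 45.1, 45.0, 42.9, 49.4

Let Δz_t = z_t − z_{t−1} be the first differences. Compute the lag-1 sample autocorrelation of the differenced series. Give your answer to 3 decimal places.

First differences Δz: -9.0, 4.0, -1.2, 5.4, -0.1, -2.1, 6.5
Mean of differences = 0.5000
Numerator Σ(Δz_t−Δz̄)(Δz_{t+1}−Δz̄) = -64.5100
Denominator Σ(Δz_t−Δz̄)² = 172.5200
r_1(Δz) = -64.5100 / 172.5200 = -0.374

-0.374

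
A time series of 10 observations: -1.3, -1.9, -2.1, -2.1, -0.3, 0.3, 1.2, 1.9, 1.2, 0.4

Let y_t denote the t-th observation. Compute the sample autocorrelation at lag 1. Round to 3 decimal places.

Mean ȳ = (-1.3 − 1.9 − 2.1 − 2.1 − 0.3 + 0.3 + 1.2 + 1.9 + 1.2 + 0.4)/10 = -0.2700
Numerator Σ_{t=1}^{9}(y_t−ȳ)(y_{t+1}−ȳ) = 16.2511
Denominator Σ(y_t−ȳ)² = 20.2210
r_1 = 16.2511 / 20.2210 = 0.804

0.804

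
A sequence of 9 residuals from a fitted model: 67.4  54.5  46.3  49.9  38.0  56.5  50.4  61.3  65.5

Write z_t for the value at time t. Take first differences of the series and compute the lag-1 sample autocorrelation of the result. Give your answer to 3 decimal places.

First differences Δz: -12.9, -8.2, 3.6, -11.9, 18.5, -6.1, 10.9, 4.2
Mean of differences = -0.2375
Numerator Σ(Δz_t−Δz̄)(Δz_{t+1}−Δz̄) = -318.7314
Denominator Σ(Δz_t−Δz̄)² = 903.6788
r_1(Δz) = -318.7314 / 903.6788 = -0.353

-0.353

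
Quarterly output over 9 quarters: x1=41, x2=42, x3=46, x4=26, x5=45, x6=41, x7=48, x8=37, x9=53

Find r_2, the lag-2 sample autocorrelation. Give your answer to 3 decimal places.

Mean x̄ = (41 + 42 + 46 + 26 + 45 + 41 + 48 + 37 + 53)/9 = 42.1111
Σ(x_t−x̄)(x_{t+2}−x̄) = (-4.3210) + (1.7901) + (11.2346) + (17.9012) + (17.0123) + (5.6790) + (64.1235) = 113.4198
Denominator Σ(x_t−x̄)² = 464.8889
r_2 = 113.4198 / 464.8889 = 0.244

0.244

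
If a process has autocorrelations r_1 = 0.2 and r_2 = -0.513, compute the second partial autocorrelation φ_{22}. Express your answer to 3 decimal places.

φ_{22} = (r_2 − r_1²) / (1 − r_1²)
r_1² = (0.2)² = 0.04
Numerator = -0.513 − 0.0400 = -0.5530; denominator = 1 − 0.0400 = 0.9600
φ_{22} = -0.5530 / 0.9600 = -0.576

-0.576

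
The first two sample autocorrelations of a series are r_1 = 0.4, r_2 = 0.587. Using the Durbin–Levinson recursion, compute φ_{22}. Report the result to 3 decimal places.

φ_{22} = (r_2 − r_1²) / (1 − r_1²)
r_1² = (0.4)² = 0.16
Numerator = 0.587 − 0.1600 = 0.4270; denominator = 1 − 0.1600 = 0.8400
φ_{22} = 0.4270 / 0.8400 = 0.508

0.508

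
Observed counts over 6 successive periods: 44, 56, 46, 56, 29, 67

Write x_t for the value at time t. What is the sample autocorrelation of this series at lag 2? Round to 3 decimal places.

0.289

Mean x̄ = (44 + 56 + 46 + 56 + 29 + 67)/6 = 49.6667
Numerator Σ_{t=1}^{4}(x_t−x̄)(x_{t+2}−x̄) = 246.4444
Denominator Σ(x_t−x̄)² = 853.3333
r_2 = 246.4444 / 853.3333 = 0.289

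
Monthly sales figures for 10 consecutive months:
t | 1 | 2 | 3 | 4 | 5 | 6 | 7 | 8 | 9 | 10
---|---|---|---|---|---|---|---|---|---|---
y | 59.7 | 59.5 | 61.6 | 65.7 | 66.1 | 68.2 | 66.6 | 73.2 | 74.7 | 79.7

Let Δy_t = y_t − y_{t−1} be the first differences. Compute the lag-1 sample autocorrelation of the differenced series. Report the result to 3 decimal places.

First differences Δy: -0.2, 2.1, 4.1, 0.4, 2.1, -1.6, 6.6, 1.5, 5.0
Mean of differences = 2.2222
Numerator Σ(Δy_t−Δȳ)(Δy_{t+1}−Δȳ) = -24.5660
Denominator Σ(Δy_t−Δȳ)² = 54.7556
r_1(Δy) = -24.5660 / 54.7556 = -0.449

-0.449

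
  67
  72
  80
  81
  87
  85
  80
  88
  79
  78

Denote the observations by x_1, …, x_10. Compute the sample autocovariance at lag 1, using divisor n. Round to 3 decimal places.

14.351

Mean x̄ = (67 + 72 + 80 + 81 + 87 + 85 + 80 + 88 + 79 + 78)/10 = 79.7000
Σ_{t=1}^{9}(x_t−x̄)(x_{t+1}−x̄) = 143.5100
γ_1 = 143.5100 / 10 = 14.351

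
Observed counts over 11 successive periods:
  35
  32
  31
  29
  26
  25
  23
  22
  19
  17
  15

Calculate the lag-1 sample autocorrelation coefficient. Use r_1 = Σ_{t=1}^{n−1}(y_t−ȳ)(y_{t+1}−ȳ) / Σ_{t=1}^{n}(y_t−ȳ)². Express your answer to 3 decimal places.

Mean ȳ = (35 + 32 + 31 + 29 + 26 + 25 + 23 + 22 + 19 + 17 + 15)/11 = 24.9091
Numerator Σ_{t=1}^{10}(y_t−ȳ)(y_{t+1}−ȳ) = 291.9008
Denominator Σ(y_t−ȳ)² = 414.9091
r_1 = 291.9008 / 414.9091 = 0.704

0.704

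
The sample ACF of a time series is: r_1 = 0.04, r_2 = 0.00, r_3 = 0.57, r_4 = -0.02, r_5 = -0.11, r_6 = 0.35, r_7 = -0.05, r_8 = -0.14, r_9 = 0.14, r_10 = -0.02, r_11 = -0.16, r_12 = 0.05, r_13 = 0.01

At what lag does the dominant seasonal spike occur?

3

The largest autocorrelation is r_3 = 0.57, with a weaker echo at lag 6 (0.35); the remaining lags stay at or below 0.14.
The dominant spike at lag 3 indicates a seasonal period of 3.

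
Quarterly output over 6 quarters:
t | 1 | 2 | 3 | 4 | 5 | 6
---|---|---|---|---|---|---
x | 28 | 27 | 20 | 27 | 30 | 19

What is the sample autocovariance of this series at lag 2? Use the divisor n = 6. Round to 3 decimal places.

Mean x̄ = (28 + 27 + 20 + 27 + 30 + 19)/6 = 25.1667
Deviations: 2.8333, 1.8333, -5.1667, 1.8333, 4.8333, -6.1667
Σ_{t=1}^{4}(x_t−x̄)(x_{t+2}−x̄) = -47.5556
γ_2 = -47.5556 / 6 = -7.926

-7.926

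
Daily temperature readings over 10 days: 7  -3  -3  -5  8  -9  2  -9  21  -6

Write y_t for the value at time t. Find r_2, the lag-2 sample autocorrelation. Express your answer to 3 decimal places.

0.266

Mean ȳ = (7 − 3 − 3 − 5 + 8 − 9 + 2 − 9 + 21 − 6)/10 = 0.3000
Numerator Σ_{t=1}^{8}(y_t−ȳ)(y_{t+2}−ȳ) = 212.6200
Denominator Σ(y_t−ȳ)² = 798.1000
r_2 = 212.6200 / 798.1000 = 0.266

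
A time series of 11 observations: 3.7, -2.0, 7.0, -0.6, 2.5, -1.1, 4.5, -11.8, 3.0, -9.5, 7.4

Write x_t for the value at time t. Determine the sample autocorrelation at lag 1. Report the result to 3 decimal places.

Mean x̄ = (3.7 − 2.0 + 7.0 − 0.6 + 2.5 − 1.1 + 4.5 − 11.8 + 3.0 − 9.5 + 7.4)/11 = 0.2818
Numerator Σ_{t=1}^{10}(x_t−x̄)(x_{t+1}−x̄) = -219.9249
Denominator Σ(x_t−x̄)² = 387.1364
r_1 = -219.9249 / 387.1364 = -0.568

-0.568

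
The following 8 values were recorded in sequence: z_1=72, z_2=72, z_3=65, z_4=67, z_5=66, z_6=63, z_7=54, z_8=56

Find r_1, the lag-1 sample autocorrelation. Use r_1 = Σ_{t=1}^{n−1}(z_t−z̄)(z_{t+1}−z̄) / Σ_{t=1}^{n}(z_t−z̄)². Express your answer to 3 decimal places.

0.548

Mean z̄ = (72 + 72 + 65 + 67 + 66 + 63 + 54 + 56)/8 = 64.3750
Deviations from mean: 7.6250, 7.6250, 0.6250, 2.6250, 1.6250, -1.3750, -10.3750, -8.3750
Numerator Σ_{t=1}^{7}(z_t−z̄)(z_{t+1}−z̄) = 167.7344
Denominator Σ(z_t−z̄)² = 305.8750
r_1 = 167.7344 / 305.8750 = 0.548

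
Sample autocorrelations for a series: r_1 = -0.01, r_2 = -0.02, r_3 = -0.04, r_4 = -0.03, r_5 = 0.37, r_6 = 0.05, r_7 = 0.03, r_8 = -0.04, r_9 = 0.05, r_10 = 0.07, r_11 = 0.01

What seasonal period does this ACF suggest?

The largest autocorrelation is r_5 = 0.37; the remaining lags stay at or below 0.07.
The dominant spike at lag 5 indicates a seasonal period of 5.

5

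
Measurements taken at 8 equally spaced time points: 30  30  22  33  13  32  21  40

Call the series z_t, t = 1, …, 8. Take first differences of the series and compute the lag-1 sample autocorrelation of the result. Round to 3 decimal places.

First differences Δz: 0, -8, 11, -20, 19, -11, 19
Mean of differences = 1.4286
Numerator Σ(Δz_t−Δz̄)(Δz_{t+1}−Δz̄) = -1095.1837
Denominator Σ(Δz_t−Δz̄)² = 1413.7143
r_1(Δz) = -1095.1837 / 1413.7143 = -0.775

-0.775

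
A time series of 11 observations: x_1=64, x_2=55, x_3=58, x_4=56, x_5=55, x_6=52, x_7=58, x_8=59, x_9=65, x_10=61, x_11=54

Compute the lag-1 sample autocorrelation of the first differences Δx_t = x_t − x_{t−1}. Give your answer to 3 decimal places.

-0.108

First differences Δx: -9, 3, -2, -1, -3, 6, 1, 6, -4, -7
Mean of differences = -1.0000
Numerator Σ(Δx_t−Δx̄)(Δx_{t+1}−Δx̄) = -25.0000
Denominator Σ(Δx_t−Δx̄)² = 232.0000
r_1(Δx) = -25.0000 / 232.0000 = -0.108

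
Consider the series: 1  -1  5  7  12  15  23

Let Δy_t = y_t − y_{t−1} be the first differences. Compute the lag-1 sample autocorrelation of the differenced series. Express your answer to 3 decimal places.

-0.377

First differences Δy: -2, 6, 2, 5, 3, 8
Mean of differences = 3.6667
Numerator Σ(Δy_t−Δȳ)(Δy_{t+1}−Δȳ) = -23.1111
Denominator Σ(Δy_t−Δȳ)² = 61.3333
r_1(Δy) = -23.1111 / 61.3333 = -0.377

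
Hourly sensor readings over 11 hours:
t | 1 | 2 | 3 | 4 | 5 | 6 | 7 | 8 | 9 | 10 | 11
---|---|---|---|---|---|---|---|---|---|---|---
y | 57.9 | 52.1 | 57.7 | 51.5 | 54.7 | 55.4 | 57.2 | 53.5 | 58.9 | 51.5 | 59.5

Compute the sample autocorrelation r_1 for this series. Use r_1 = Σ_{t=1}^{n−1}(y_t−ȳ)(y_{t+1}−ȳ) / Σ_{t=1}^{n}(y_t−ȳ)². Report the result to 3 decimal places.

-0.689

Mean ȳ = (57.9 + 52.1 + 57.7 + 51.5 + 54.7 + 55.4 + 57.2 + 53.5 + 58.9 + 51.5 + 59.5)/11 = 55.4455
Numerator Σ_{t=1}^{10}(y_t−ȳ)(y_{t+1}−ȳ) = -61.5148
Denominator Σ(y_t−ȳ)² = 89.2273
r_1 = -61.5148 / 89.2273 = -0.689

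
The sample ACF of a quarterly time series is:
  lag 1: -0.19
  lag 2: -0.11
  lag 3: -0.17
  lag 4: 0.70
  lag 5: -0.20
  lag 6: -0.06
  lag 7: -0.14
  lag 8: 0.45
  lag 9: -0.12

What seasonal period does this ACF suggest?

4

The largest autocorrelation is r_4 = 0.70, with a weaker echo at lag 8 (0.45); the remaining lags stay at or below -0.06.
The dominant spike at lag 4 indicates a seasonal period of 4.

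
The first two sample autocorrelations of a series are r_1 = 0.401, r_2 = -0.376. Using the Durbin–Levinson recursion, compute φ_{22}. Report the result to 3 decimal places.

-0.640

φ_{22} = (r_2 − r_1²) / (1 − r_1²)
r_1² = (0.401)² = 0.160801
Numerator = -0.376 − 0.1608 = -0.5368; denominator = 1 − 0.1608 = 0.8392
φ_{22} = -0.5368 / 0.8392 = -0.640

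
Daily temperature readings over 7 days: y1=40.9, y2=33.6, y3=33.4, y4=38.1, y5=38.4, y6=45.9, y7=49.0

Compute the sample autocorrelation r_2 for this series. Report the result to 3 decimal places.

-0.048

Mean ȳ = (40.9 + 33.6 + 33.4 + 38.1 + 38.4 + 45.9 + 49.0)/7 = 39.9000
Deviations from mean: 1.0000, -6.3000, -6.5000, -1.8000, -1.5000, 6.0000, 9.1000
Numerator Σ_{t=1}^{5}(y_t−ȳ)(y_{t+2}−ȳ) = -9.8600
Denominator Σ(y_t−ȳ)² = 207.2400
r_2 = -9.8600 / 207.2400 = -0.048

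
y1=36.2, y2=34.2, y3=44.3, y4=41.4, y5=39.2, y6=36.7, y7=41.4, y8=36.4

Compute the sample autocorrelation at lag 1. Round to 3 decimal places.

-0.125

Mean ȳ = (36.2 + 34.2 + 44.3 + 41.4 + 39.2 + 36.7 + 41.4 + 36.4)/8 = 38.7250
Numerator Σ_{t=1}^{7}(y_t−ȳ)(y_{t+1}−ȳ) = -10.2156
Denominator Σ(y_t−ȳ)² = 81.9750
r_1 = -10.2156 / 81.9750 = -0.125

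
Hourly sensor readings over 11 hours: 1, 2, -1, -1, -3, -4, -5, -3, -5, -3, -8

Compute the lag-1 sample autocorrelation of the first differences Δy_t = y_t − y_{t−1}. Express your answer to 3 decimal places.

First differences Δy: 1, -3, 0, -2, -1, -1, 2, -2, 2, -5
Mean of differences = -0.9000
Numerator Σ(Δy_t−Δȳ)(Δy_{t+1}−Δȳ) = -25.3100
Denominator Σ(Δy_t−Δȳ)² = 44.9000
r_1(Δy) = -25.3100 / 44.9000 = -0.564

-0.564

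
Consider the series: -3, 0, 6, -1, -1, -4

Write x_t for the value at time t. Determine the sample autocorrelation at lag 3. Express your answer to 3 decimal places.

Mean x̄ = (-3 + 0 + 6 − 1 − 1 − 4)/6 = -0.5000
Deviations from mean: -2.5000, 0.5000, 6.5000, -0.5000, -0.5000, -3.5000
Σ(x_t−x̄)(x_{t+3}−x̄) = (1.2500) + (-0.2500) + (-22.7500) = -21.7500
Denominator Σ(x_t−x̄)² = 61.5000
r_3 = -21.7500 / 61.5000 = -0.354

-0.354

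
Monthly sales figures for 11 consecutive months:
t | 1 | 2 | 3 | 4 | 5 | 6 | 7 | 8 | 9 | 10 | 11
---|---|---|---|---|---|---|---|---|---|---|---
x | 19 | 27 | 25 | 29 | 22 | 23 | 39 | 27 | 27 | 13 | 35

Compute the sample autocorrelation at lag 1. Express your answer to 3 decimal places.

-0.328

Mean x̄ = (19 + 27 + 25 + 29 + 22 + 23 + 39 + 27 + 27 + 13 + 35)/11 = 26.0000
Numerator Σ_{t=1}^{10}(x_t−x̄)(x_{t+1}−x̄) = -166.0000
Denominator Σ(x_t−x̄)² = 506.0000
r_1 = -166.0000 / 506.0000 = -0.328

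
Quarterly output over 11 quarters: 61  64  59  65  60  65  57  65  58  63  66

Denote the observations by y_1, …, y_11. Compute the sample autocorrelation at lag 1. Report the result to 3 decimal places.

Mean ȳ = (61 + 64 + 59 + 65 + 60 + 65 + 57 + 65 + 58 + 63 + 66)/11 = 62.0909
Numerator Σ_{t=1}^{10}(y_t−ȳ)(y_{t+1}−ȳ) = -70.8264
Denominator Σ(y_t−ȳ)² = 102.9091
r_1 = -70.8264 / 102.9091 = -0.688

-0.688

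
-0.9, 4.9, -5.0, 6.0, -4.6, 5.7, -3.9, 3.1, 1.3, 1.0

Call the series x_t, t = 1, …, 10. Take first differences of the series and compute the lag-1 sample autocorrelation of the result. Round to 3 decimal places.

First differences Δx: 5.8, -9.9, 11.0, -10.6, 10.3, -9.6, 7.0, -1.8, -0.3
Mean of differences = 0.2111
Numerator Σ(Δx_t−Δx̄)(Δx_{t+1}−Δx̄) = -569.5246
Denominator Σ(Δx_t−Δx̄)² = 615.1889
r_1(Δx) = -569.5246 / 615.1889 = -0.926

-0.926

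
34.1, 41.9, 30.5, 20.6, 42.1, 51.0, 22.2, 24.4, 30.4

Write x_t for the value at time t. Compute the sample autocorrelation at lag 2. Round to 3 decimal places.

Mean x̄ = (34.1 + 41.9 + 30.5 + 20.6 + 42.1 + 51.0 + 22.2 + 24.4 + 30.4)/9 = 33.0222
Σ(x_t−x̄)(x_{t+2}−x̄) = (-2.7184) + (-110.2817) + (-22.8962) + (-223.3240) + (-98.2417) + (-155.0084) + (28.3783) = -584.0921
Denominator Σ(x_t−x̄)² = 844.5956
r_2 = -584.0921 / 844.5956 = -0.692

-0.692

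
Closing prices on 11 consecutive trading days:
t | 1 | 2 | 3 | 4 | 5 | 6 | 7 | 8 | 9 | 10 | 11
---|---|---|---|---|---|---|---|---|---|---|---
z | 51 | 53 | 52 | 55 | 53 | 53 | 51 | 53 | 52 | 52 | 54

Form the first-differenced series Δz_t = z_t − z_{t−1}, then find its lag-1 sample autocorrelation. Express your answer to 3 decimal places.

-0.558

First differences Δz: 2, -1, 3, -2, 0, -2, 2, -1, 0, 2
Mean of differences = 0.3000
Numerator Σ(Δz_t−Δz̄)(Δz_{t+1}−Δz̄) = -16.7900
Denominator Σ(Δz_t−Δz̄)² = 30.1000
r_1(Δz) = -16.7900 / 30.1000 = -0.558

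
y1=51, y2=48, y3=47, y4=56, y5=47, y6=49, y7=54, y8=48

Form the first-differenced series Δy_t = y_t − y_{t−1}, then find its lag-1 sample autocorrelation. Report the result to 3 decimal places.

First differences Δy: -3, -1, 9, -9, 2, 5, -6
Mean of differences = -0.4286
Numerator Σ(Δy_t−Δȳ)(Δy_{t+1}−Δȳ) = -122.6122
Denominator Σ(Δy_t−Δȳ)² = 235.7143
r_1(Δy) = -122.6122 / 235.7143 = -0.520

-0.520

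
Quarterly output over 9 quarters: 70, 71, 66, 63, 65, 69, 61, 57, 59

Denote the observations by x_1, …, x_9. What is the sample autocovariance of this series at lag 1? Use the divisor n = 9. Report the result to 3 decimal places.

Mean x̄ = (70 + 71 + 66 + 63 + 65 + 69 + 61 + 57 + 59)/9 = 64.5556
Σ_{t=1}^{8}(x_t−x̄)(x_{t+1}−x̄) = 96.4691
γ_1 = 96.4691 / 9 = 10.719

10.719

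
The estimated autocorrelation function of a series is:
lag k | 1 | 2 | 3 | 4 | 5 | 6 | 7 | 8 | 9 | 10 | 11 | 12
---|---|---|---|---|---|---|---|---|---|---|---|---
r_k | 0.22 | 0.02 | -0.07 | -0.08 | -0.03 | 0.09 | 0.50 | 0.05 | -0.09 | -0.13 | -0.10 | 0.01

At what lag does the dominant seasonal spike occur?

7

The largest autocorrelation is r_7 = 0.50; the remaining lags stay at or below 0.22. The elevated value at lag 1 (0.22), dropping to 0.02 at lag 2, reflects decaying short-term dependence rather than seasonality.
The dominant spike at lag 7 indicates a seasonal period of 7.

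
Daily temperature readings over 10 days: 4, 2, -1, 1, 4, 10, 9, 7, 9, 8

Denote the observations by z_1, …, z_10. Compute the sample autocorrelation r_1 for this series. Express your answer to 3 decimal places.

Mean z̄ = (4 + 2 − 1 + 1 + 4 + 10 + 9 + 7 + 9 + 8)/10 = 5.3000
Numerator Σ_{t=1}^{9}(z_t−z̄)(z_{t+1}−z̄) = 91.6100
Denominator Σ(z_t−z̄)² = 132.1000
r_1 = 91.6100 / 132.1000 = 0.693

0.693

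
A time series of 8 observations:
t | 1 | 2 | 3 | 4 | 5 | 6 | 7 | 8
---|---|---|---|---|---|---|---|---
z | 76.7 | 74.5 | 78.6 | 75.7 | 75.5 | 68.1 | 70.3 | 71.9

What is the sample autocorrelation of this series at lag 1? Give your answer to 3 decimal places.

Mean z̄ = (76.7 + 74.5 + 78.6 + 75.7 + 75.5 + 68.1 + 70.3 + 71.9)/8 = 73.9125
Deviations from mean: 2.7875, 0.5875, 4.6875, 1.7875, 1.5875, -5.8125, -3.6125, -2.0125
Σ(z_t−z̄)(z_{t+1}−z̄) = (1.6377) + (2.7539) + (8.3789) + (2.8377) + (-9.2273) + (20.9977) + (7.2702) = 34.6486
Denominator Σ(z_t−z̄)² = 86.6888
r_1 = 34.6486 / 86.6888 = 0.400

0.400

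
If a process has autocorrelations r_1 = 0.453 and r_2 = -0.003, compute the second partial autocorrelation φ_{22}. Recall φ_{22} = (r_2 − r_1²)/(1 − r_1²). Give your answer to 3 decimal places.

-0.262

φ_{22} = (r_2 − r_1²) / (1 − r_1²)
r_1² = (0.453)² = 0.205209
Numerator = -0.003 − 0.2052 = -0.2082; denominator = 1 − 0.2052 = 0.7948
φ_{22} = -0.2082 / 0.7948 = -0.262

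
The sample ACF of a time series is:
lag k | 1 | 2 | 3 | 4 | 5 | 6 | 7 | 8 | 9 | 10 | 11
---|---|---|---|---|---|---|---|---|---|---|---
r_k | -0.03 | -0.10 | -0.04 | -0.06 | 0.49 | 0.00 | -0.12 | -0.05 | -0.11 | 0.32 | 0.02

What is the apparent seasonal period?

The largest autocorrelation is r_5 = 0.49, with a weaker echo at lag 10 (0.32); the remaining lags stay at or below 0.02.
The dominant spike at lag 5 indicates a seasonal period of 5.

5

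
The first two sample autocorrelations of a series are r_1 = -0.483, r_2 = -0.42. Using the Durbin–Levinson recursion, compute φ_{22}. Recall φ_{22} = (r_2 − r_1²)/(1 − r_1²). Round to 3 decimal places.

φ_{22} = (r_2 − r_1²) / (1 − r_1²)
r_1² = (-0.483)² = 0.233289
Numerator = -0.42 − 0.2333 = -0.6533; denominator = 1 − 0.2333 = 0.7667
φ_{22} = -0.6533 / 0.7667 = -0.852

-0.852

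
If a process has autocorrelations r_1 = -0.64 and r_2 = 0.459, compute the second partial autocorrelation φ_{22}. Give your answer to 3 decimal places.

0.084

φ_{22} = (r_2 − r_1²) / (1 − r_1²)
r_1² = (-0.64)² = 0.4096
Numerator = 0.459 − 0.4096 = 0.0494; denominator = 1 − 0.4096 = 0.5904
φ_{22} = 0.0494 / 0.5904 = 0.084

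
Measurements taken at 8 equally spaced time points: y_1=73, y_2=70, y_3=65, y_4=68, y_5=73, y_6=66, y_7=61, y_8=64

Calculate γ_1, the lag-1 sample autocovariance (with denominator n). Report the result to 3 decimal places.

4.156

Mean ȳ = (73 + 70 + 65 + 68 + 73 + 66 + 61 + 64)/8 = 67.5000
Deviations: 5.5000, 2.5000, -2.5000, 0.5000, 5.5000, -1.5000, -6.5000, -3.5000
Σ_{t=1}^{7}(y_t−ȳ)(y_{t+1}−ȳ) = 33.2500
γ_1 = 33.2500 / 8 = 4.156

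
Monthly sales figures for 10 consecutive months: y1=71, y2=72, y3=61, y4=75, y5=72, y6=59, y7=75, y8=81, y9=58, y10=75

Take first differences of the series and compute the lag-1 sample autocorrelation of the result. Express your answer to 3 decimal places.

First differences Δy: 1, -11, 14, -3, -13, 16, 6, -23, 17
Mean of differences = 0.4444
Numerator Σ(Δy_t−Δȳ)(Δy_{t+1}−Δȳ) = -802.9753
Denominator Σ(Δy_t−Δȳ)² = 1604.2222
r_1(Δy) = -802.9753 / 1604.2222 = -0.501

-0.501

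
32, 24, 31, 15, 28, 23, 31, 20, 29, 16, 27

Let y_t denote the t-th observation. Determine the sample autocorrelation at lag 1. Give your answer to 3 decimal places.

Mean ȳ = (32 + 24 + 31 + 15 + 28 + 23 + 31 + 20 + 29 + 16 + 27)/11 = 25.0909
Numerator Σ_{t=1}^{10}(y_t−ȳ)(y_{t+1}−ȳ) = -224.2810
Denominator Σ(y_t−ȳ)² = 360.9091
r_1 = -224.2810 / 360.9091 = -0.621

-0.621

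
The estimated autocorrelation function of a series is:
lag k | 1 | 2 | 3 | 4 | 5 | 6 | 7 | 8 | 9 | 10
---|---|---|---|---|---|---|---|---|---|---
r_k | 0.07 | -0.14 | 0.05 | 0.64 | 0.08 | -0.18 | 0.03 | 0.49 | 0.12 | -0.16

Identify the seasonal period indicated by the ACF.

The largest autocorrelation is r_4 = 0.64, with a weaker echo at lag 8 (0.49); the remaining lags stay at or below 0.12.
The dominant spike at lag 4 indicates a seasonal period of 4.

4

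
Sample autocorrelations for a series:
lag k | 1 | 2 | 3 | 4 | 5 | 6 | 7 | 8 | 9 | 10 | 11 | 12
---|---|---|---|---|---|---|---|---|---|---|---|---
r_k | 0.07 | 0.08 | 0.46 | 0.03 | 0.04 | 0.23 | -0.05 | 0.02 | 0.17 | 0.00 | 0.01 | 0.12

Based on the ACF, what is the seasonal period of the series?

The largest autocorrelation is r_3 = 0.46, with weaker echoes at lags 6 (0.23) and 9 (0.17); the remaining lags stay at or below 0.12.
The dominant spike at lag 3 indicates a seasonal period of 3.

3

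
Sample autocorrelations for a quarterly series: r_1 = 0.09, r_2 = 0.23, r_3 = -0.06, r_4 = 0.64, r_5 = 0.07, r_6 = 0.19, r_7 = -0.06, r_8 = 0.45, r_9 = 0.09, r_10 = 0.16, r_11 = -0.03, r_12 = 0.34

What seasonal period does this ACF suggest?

4

The largest autocorrelation is r_4 = 0.64, with weaker echoes at lags 8 (0.45) and 12 (0.34); the remaining lags stay at or below 0.23.
The dominant spike at lag 4 indicates a seasonal period of 4.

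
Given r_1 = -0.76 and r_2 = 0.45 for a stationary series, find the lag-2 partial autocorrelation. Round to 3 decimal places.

φ_{22} = (r_2 − r_1²) / (1 − r_1²)
r_1² = (-0.76)² = 0.5776
Numerator = 0.45 − 0.5776 = -0.1276; denominator = 1 − 0.5776 = 0.4224
φ_{22} = -0.1276 / 0.4224 = -0.302

-0.302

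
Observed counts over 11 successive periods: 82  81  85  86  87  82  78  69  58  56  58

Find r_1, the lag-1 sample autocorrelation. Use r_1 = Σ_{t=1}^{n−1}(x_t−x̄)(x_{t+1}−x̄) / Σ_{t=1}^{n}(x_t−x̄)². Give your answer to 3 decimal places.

Mean x̄ = (82 + 81 + 85 + 86 + 87 + 82 + 78 + 69 + 58 + 56 + 58)/11 = 74.7273
Numerator Σ_{t=1}^{10}(x_t−x̄)(x_{t+1}−x̄) = 1180.8347
Denominator Σ(x_t−x̄)² = 1482.1818
r_1 = 1180.8347 / 1482.1818 = 0.797

0.797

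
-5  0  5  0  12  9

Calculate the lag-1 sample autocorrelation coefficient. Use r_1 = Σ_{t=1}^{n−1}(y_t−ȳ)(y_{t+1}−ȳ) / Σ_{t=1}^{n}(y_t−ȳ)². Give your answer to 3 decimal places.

0.180

Mean ȳ = (-5 + 0 + 5 + 0 + 12 + 9)/6 = 3.5000
Σ(y_t−ȳ)(y_{t+1}−ȳ) = (29.7500) + (-5.2500) + (-5.2500) + (-29.7500) + (46.7500) = 36.2500
Denominator Σ(y_t−ȳ)² = 201.5000
r_1 = 36.2500 / 201.5000 = 0.180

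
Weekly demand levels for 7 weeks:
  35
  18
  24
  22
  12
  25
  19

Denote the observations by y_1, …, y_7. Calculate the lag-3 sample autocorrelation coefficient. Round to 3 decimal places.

0.150

Mean ȳ = (35 + 18 + 24 + 22 + 12 + 25 + 19)/7 = 22.1429
Deviations from mean: 12.8571, -4.1429, 1.8571, -0.1429, -10.1429, 2.8571, -3.1429
Σ(y_t−ȳ)(y_{t+3}−ȳ) = (-1.8367) + (42.0204) + (5.3061) + (0.4490) = 45.9388
Denominator Σ(y_t−ȳ)² = 306.8571
r_3 = 45.9388 / 306.8571 = 0.150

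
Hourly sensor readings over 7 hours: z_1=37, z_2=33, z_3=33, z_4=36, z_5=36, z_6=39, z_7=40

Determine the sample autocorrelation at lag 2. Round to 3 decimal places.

Mean z̄ = (37 + 33 + 33 + 36 + 36 + 39 + 40)/7 = 36.2857
Deviations from mean: 0.7143, -3.2857, -3.2857, -0.2857, -0.2857, 2.7143, 3.7143
Σ(z_t−z̄)(z_{t+2}−z̄) = (-2.3469) + (0.9388) + (0.9388) + (-0.7755) + (-1.0612) = -2.3061
Denominator Σ(z_t−z̄)² = 43.4286
r_2 = -2.3061 / 43.4286 = -0.053

-0.053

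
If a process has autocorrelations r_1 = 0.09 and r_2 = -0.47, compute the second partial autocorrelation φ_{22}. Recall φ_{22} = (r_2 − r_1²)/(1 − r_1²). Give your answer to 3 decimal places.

-0.482

φ_{22} = (r_2 − r_1²) / (1 − r_1²)
r_1² = (0.09)² = 0.0081
Numerator = -0.47 − 0.0081 = -0.4781; denominator = 1 − 0.0081 = 0.9919
φ_{22} = -0.4781 / 0.9919 = -0.482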